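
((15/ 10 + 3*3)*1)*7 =147/ 2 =73.50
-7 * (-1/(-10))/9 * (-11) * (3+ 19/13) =2233/585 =3.82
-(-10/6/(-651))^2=-0.00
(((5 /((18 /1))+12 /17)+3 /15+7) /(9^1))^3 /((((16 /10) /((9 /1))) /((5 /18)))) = 1962985296761 /1671020565120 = 1.17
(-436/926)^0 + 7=8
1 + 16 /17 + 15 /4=387 /68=5.69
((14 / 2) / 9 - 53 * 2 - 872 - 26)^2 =81522841 / 81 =1006454.83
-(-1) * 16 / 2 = 8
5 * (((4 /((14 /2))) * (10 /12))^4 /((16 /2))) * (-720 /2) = -250000 /21609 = -11.57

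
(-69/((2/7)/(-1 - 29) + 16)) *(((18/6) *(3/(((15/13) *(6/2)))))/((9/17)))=-1547/73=-21.19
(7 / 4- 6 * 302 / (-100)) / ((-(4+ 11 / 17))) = -33779 / 7900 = -4.28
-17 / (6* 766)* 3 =-17 / 1532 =-0.01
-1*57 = -57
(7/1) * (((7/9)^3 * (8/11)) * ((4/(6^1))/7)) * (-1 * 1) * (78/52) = -2744/8019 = -0.34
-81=-81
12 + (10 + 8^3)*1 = 534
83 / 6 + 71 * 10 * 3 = 12863 / 6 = 2143.83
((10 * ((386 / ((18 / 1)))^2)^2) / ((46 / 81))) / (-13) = -6937440005 / 24219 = -286446.18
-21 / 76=-0.28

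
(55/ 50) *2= 11/ 5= 2.20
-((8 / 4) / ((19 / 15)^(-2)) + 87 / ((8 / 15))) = -299401 / 1800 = -166.33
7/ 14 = 1/ 2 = 0.50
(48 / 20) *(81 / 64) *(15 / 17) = 729 / 272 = 2.68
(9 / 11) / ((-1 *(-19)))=9 / 209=0.04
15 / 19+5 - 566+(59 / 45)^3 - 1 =-967763674 / 1731375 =-558.96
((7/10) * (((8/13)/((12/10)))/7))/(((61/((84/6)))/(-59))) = -1652/2379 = -0.69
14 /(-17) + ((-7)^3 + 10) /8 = -5773 /136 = -42.45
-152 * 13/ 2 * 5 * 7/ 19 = -1820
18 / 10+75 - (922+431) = -6381 / 5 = -1276.20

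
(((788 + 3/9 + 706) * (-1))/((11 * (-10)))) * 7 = 31381/330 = 95.09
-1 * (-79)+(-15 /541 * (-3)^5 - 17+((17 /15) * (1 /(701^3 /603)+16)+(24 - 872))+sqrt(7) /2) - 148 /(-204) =-12045211728721213 /15840549564485+sqrt(7) /2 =-759.08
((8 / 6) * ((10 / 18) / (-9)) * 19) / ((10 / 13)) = -494 / 243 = -2.03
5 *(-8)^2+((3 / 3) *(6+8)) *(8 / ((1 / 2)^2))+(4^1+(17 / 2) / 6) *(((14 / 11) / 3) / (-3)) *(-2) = 228551 / 297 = 769.53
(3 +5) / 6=4 / 3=1.33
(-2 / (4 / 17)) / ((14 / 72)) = -43.71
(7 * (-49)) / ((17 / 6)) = -2058 / 17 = -121.06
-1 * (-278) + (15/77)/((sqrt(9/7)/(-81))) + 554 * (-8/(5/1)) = -3042/5 - 405 * sqrt(7)/77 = -622.32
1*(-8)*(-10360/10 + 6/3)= 8272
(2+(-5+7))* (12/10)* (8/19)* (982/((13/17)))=3205248/1235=2595.34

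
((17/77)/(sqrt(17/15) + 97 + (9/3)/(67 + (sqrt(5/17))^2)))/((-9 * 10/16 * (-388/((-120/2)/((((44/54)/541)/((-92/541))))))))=423968238720/60029985432109 - 26477568 * sqrt(255)/5457271402919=0.01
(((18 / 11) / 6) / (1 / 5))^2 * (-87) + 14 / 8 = -77453 / 484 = -160.03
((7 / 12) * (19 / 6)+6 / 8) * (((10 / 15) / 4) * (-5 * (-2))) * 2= 935 / 108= 8.66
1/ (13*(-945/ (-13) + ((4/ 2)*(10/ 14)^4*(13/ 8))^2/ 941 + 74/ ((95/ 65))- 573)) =-1649102033264/ 9640287001226545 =-0.00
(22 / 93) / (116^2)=11 / 625704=0.00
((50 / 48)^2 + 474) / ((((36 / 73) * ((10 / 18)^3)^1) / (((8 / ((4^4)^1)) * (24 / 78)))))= 179787393 / 3328000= 54.02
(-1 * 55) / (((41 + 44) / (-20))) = 220 / 17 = 12.94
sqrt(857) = 29.27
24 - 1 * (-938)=962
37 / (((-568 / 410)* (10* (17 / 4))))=-1517 / 2414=-0.63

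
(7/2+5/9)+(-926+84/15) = -82471/90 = -916.34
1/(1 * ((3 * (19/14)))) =14/57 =0.25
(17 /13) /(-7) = -17 /91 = -0.19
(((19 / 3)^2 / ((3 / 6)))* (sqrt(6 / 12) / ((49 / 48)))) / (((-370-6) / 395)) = -285190* sqrt(2) / 6909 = -58.38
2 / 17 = 0.12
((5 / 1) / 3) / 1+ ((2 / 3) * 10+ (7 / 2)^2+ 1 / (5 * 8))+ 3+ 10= 4033 / 120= 33.61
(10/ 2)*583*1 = 2915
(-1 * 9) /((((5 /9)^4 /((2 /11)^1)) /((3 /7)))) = -354294 /48125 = -7.36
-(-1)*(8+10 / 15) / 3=26 / 9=2.89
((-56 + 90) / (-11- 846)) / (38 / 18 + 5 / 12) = -1224 / 77987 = -0.02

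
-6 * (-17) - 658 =-556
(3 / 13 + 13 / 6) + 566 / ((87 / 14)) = 211447 / 2262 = 93.48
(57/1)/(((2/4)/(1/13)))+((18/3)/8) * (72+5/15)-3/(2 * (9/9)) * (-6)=3745/52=72.02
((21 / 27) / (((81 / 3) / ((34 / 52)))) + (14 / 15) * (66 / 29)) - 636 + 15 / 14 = -2028954251 / 3206385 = -632.79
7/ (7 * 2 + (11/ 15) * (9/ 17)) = 595/ 1223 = 0.49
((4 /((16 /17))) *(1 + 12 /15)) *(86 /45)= 731 /50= 14.62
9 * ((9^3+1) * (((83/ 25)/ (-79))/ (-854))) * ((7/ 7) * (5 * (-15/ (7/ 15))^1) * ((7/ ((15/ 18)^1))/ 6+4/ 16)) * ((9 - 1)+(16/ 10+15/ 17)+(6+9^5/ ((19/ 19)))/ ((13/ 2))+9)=-81471516125373/ 104369902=-780603.55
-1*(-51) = 51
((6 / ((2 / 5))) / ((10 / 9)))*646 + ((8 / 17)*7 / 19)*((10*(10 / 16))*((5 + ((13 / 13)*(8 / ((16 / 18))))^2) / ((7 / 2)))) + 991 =3145576 / 323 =9738.63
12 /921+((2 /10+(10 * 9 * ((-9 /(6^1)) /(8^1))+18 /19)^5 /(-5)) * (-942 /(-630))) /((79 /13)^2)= 677485157538596273072123 /81614965464246681600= 8300.99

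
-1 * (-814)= 814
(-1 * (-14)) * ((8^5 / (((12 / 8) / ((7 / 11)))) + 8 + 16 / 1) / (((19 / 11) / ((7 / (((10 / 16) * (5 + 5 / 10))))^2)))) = 80703279104 / 172425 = 468048.60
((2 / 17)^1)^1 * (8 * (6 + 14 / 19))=2048 / 323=6.34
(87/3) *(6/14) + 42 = 381/7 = 54.43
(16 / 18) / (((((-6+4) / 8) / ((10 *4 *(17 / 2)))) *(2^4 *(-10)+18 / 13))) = 70720 / 9279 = 7.62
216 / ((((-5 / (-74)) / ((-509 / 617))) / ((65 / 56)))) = -13220766 / 4319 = -3061.07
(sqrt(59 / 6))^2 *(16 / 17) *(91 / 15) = 42952 / 765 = 56.15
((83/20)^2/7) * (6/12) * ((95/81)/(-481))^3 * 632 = -18664402145/1655954185135068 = -0.00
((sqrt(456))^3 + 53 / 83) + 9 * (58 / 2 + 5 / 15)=21965 / 83 + 912 * sqrt(114)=10002.13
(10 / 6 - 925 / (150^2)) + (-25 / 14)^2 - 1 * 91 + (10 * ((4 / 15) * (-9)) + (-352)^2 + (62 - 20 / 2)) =1365400103 / 11025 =123845.81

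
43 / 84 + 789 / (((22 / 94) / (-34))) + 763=-105203563 / 924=-113856.67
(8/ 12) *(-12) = -8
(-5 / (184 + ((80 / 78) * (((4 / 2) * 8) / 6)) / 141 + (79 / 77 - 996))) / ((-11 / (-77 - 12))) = 10277631 / 206026105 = 0.05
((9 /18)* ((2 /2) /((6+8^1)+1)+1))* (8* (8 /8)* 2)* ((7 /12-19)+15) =-1312 /45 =-29.16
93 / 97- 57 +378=31230 / 97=321.96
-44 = -44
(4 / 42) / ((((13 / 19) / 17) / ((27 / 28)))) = 2907 / 1274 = 2.28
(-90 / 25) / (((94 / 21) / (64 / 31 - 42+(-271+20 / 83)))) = 151089813 / 604655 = 249.88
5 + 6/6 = 6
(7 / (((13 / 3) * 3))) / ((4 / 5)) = 35 / 52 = 0.67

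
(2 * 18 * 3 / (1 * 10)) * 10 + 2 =110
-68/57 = -1.19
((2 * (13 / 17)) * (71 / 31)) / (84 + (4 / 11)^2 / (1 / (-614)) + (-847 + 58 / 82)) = -352231 / 84816961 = -0.00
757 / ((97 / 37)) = 28009 / 97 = 288.75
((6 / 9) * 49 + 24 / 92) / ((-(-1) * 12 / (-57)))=-10792 / 69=-156.41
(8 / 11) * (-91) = -728 / 11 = -66.18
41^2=1681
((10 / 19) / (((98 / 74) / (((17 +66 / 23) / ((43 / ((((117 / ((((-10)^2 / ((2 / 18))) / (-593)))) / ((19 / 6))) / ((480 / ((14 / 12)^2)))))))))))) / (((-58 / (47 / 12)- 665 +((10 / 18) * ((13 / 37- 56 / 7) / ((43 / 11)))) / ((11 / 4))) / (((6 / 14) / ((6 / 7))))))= 226681225459 / 24325658533548800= 0.00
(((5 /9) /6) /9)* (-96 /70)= -8 /567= -0.01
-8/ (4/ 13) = -26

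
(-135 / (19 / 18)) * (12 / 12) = -2430 / 19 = -127.89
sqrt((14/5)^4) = 196/25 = 7.84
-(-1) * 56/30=28/15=1.87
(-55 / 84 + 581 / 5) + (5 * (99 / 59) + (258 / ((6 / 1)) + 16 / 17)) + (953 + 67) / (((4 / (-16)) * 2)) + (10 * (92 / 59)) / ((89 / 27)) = -70012568317 / 37492140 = -1867.39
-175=-175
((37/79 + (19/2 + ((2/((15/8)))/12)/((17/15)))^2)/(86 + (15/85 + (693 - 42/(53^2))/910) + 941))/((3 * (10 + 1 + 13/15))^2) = 69193086251575/977528546493256152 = 0.00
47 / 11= 4.27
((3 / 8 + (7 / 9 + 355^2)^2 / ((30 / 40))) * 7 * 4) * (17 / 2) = 4898924331256543 / 972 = 5040045608288.62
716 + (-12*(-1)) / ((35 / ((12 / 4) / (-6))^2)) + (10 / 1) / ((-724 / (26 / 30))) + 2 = 27293983 / 38010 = 718.07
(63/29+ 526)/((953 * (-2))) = -0.28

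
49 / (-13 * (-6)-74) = 49 / 4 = 12.25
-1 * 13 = -13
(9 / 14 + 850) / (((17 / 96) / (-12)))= -6859584 / 119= -57643.56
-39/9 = -13/3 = -4.33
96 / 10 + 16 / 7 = 416 / 35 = 11.89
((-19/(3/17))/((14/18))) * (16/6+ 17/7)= -34561/49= -705.33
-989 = -989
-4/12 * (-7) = 7/3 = 2.33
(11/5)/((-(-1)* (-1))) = -11/5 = -2.20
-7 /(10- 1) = -7 /9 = -0.78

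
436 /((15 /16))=6976 /15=465.07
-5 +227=222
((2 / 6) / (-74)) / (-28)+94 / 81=194795 / 167832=1.16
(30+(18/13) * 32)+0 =74.31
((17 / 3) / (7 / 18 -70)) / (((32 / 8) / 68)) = -1734 / 1253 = -1.38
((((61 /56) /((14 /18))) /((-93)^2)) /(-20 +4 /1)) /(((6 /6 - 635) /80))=305 /238835408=0.00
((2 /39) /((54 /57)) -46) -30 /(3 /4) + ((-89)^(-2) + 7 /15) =-1188274981 /13901355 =-85.48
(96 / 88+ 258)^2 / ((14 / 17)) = 69041250 / 847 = 81512.69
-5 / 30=-1 / 6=-0.17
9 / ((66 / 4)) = 0.55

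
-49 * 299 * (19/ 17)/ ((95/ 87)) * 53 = -67555761/ 85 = -794773.66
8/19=0.42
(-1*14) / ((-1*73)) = 14 / 73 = 0.19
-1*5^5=-3125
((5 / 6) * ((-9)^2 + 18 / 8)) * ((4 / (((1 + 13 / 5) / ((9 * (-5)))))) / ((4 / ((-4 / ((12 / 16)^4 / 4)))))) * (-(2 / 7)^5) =-37888000 / 453789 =-83.49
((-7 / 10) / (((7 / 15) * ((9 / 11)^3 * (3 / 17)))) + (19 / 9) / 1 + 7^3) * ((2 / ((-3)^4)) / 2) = 480545 / 118098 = 4.07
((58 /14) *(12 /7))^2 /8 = 15138 /2401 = 6.30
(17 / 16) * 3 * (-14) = -44.62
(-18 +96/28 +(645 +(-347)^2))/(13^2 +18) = 847276/1309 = 647.27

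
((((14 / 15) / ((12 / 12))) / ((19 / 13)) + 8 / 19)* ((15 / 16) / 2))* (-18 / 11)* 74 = -50283 / 836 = -60.15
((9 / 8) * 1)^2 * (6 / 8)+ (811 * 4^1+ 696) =1008883 / 256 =3940.95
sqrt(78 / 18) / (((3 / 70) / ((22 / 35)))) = 44 * sqrt(39) / 9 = 30.53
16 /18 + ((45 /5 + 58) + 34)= 917 /9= 101.89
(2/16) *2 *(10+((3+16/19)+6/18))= 202/57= 3.54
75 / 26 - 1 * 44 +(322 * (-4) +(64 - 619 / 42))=-1279.85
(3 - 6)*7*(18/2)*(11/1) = -2079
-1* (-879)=879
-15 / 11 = -1.36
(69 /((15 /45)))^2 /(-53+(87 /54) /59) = -45505638 /56257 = -808.89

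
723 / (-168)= -4.30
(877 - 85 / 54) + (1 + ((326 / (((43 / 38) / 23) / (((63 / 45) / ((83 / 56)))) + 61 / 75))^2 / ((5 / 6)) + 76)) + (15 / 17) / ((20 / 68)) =4572542068361425633817 / 26703257076523926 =171235.37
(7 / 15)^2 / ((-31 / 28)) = -1372 / 6975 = -0.20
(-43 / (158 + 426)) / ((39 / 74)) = -1591 / 11388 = -0.14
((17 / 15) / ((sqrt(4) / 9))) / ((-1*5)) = -51 / 50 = -1.02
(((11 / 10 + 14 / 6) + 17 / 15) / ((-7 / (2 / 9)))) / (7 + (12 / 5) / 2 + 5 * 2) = -137 / 17199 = -0.01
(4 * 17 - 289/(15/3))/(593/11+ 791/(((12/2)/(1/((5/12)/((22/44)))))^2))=935/7842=0.12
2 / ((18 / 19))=19 / 9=2.11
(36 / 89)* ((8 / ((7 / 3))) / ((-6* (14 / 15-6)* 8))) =0.01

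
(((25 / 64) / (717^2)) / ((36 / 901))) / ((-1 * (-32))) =22525 / 37902753792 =0.00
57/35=1.63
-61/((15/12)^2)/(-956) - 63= -376181/5975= -62.96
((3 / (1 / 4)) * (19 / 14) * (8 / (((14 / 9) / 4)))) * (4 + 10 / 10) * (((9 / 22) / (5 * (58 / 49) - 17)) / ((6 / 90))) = -1846800 / 1991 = -927.57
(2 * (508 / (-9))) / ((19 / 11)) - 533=-102319 / 171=-598.36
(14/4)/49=1/14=0.07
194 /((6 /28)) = 2716 /3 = 905.33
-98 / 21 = -4.67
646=646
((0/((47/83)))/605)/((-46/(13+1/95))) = 0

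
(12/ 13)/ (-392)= -3/ 1274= -0.00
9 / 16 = 0.56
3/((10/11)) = 33/10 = 3.30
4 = 4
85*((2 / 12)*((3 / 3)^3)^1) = 85 / 6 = 14.17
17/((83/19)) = 323/83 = 3.89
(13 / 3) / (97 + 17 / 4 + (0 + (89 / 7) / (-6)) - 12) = 28 / 563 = 0.05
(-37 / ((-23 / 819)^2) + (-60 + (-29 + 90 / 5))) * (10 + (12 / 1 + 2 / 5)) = -1052491.57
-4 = -4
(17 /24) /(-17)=-1 /24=-0.04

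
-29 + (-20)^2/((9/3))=313/3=104.33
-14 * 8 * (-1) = 112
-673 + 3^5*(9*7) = 14636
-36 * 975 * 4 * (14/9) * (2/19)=-436800/19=-22989.47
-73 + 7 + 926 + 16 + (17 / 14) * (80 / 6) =892.19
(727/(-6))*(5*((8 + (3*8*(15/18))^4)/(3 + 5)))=-24234545/2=-12117272.50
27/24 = 9/8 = 1.12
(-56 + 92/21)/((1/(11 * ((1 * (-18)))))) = 71544/7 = 10220.57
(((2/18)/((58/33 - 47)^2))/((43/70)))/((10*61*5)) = 0.00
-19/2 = -9.50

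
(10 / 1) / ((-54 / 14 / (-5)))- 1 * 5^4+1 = -16498 / 27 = -611.04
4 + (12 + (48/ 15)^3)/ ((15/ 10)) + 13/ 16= 207947/ 6000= 34.66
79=79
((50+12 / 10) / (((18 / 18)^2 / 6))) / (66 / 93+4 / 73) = 1737984 / 4325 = 401.85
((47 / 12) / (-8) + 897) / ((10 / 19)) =327047 / 192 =1703.37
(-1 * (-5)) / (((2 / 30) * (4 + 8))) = 25 / 4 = 6.25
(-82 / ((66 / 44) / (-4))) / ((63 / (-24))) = -5248 / 63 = -83.30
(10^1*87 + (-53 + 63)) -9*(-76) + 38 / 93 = 1564.41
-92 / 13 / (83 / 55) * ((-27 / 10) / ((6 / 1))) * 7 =15939 / 1079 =14.77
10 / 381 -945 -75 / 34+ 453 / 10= -29207372 / 32385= -901.88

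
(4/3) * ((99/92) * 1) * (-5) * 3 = -495/23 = -21.52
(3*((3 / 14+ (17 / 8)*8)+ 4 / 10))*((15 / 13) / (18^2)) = 137 / 728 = 0.19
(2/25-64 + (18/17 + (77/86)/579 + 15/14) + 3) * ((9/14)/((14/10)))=-6531537471/241957345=-26.99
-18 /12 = -3 /2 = -1.50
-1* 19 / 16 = -19 / 16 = -1.19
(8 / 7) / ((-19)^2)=8 / 2527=0.00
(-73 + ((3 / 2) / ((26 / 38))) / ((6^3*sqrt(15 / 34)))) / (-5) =14.60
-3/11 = -0.27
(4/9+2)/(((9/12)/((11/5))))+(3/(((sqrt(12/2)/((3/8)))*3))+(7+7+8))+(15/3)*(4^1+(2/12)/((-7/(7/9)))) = sqrt(6)/16+4417/90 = 49.23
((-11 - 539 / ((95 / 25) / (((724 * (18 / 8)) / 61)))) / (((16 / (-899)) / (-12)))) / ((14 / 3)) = -4452987033 / 8113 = -548870.58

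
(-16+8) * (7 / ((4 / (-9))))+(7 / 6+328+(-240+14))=1375 / 6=229.17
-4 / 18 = -2 / 9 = -0.22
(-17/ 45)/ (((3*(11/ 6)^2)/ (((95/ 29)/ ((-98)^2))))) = -323/ 25275327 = -0.00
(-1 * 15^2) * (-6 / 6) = 225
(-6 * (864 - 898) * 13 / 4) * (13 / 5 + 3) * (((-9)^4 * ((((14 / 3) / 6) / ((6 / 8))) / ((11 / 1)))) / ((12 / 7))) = 73680516 / 55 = 1339645.75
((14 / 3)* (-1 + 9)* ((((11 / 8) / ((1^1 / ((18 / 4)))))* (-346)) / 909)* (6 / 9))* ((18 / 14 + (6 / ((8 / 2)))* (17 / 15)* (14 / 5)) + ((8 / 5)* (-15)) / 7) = -3486296 / 22725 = -153.41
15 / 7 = 2.14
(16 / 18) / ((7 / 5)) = 40 / 63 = 0.63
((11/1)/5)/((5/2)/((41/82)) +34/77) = 847/2095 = 0.40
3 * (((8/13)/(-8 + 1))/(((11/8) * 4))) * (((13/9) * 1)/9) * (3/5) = -16/3465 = -0.00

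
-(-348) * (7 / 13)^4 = 835548 / 28561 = 29.25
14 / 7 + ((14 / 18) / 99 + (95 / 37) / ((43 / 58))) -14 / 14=6338128 / 1417581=4.47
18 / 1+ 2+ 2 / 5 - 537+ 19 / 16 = -41233 / 80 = -515.41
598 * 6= 3588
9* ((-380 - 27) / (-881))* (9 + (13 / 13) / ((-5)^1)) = 161172 / 4405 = 36.59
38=38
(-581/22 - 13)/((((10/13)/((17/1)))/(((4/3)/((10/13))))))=-830297/550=-1509.63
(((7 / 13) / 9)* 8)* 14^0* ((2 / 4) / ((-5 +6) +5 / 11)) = 77 / 468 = 0.16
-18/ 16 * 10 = -45/ 4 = -11.25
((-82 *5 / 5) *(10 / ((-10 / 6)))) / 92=123 / 23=5.35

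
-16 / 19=-0.84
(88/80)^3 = 1331/1000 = 1.33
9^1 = 9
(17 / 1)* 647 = 10999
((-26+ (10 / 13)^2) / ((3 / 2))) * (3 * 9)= -77292 / 169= -457.35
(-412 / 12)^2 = 10609 / 9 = 1178.78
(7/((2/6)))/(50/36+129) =378/2347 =0.16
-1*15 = -15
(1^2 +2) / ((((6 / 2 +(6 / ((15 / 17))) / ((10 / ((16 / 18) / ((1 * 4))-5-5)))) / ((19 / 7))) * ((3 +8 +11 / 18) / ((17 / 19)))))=-206550 / 1201123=-0.17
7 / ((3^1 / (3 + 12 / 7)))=11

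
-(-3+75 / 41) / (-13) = -48 / 533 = -0.09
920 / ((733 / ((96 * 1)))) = 88320 / 733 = 120.49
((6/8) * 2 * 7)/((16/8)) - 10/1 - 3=-31/4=-7.75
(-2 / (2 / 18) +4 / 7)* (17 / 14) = -1037 / 49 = -21.16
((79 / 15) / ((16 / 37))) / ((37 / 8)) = 79 / 30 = 2.63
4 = 4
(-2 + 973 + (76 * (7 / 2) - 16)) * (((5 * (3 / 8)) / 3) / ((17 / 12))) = 18315 / 34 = 538.68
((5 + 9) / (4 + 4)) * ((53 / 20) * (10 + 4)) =2597 / 40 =64.92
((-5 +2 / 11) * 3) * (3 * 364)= -15784.36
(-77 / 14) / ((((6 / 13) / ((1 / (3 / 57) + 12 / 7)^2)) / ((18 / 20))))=-1803945 / 392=-4601.90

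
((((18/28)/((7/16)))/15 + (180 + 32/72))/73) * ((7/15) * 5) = 398096/68985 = 5.77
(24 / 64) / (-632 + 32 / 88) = -11 / 18528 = -0.00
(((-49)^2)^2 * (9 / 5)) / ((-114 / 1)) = -17294403 / 190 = -91023.17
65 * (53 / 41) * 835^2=2401940125 / 41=58583905.49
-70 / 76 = -35 / 38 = -0.92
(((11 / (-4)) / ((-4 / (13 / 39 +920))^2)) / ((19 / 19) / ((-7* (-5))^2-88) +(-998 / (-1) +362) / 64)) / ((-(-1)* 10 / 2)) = -31780791449 / 23195760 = -1370.11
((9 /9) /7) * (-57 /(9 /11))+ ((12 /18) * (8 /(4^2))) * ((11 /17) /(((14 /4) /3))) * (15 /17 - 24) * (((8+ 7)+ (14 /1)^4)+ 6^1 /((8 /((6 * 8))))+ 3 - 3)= -997817447 /6069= -164412.17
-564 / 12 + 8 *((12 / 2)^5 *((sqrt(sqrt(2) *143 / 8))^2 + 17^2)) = 19550625.23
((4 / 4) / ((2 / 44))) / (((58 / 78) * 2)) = 429 / 29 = 14.79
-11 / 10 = -1.10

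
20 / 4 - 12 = -7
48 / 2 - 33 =-9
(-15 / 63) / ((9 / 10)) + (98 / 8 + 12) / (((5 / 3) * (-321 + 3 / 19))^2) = -20638501787 / 78038553600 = -0.26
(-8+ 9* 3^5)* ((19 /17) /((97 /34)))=82802 /97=853.63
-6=-6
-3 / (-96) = 1 / 32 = 0.03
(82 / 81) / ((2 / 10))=410 / 81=5.06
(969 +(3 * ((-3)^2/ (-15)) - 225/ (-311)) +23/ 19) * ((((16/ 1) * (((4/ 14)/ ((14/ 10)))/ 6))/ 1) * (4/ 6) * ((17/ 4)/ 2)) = 747.18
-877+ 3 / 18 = -876.83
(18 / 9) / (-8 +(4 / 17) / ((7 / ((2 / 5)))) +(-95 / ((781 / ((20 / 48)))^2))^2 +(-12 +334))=9180706025064752640 / 1441432564970623612003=0.01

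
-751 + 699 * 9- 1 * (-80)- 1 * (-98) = 5718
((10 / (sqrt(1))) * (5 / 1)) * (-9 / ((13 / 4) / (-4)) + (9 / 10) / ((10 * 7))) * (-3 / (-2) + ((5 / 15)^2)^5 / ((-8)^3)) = 831.73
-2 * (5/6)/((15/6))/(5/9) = -6/5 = -1.20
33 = 33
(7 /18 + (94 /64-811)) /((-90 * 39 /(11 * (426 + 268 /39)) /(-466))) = -5041501870339 /9856080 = -511511.87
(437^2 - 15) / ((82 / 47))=109449.24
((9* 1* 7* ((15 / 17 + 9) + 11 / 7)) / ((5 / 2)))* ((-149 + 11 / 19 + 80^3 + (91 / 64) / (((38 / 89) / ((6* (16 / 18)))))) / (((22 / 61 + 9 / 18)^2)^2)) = 17619725845383414308 / 65434753125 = 269271679.10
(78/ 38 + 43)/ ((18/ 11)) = 4708/ 171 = 27.53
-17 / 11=-1.55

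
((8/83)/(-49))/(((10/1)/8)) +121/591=2441623/12017985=0.20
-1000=-1000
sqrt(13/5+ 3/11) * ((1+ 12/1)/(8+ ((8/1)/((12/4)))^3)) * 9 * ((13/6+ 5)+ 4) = 5427 * sqrt(8690)/6160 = 82.13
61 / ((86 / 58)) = 1769 / 43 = 41.14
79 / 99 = 0.80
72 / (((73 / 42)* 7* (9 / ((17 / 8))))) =102 / 73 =1.40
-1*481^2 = -231361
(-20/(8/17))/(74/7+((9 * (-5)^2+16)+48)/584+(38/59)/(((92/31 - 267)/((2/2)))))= -83901652100/21841776021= -3.84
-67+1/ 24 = -1607/ 24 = -66.96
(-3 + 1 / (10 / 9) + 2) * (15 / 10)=-3 / 20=-0.15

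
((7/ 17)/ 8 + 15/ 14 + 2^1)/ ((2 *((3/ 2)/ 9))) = 8919/ 952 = 9.37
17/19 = 0.89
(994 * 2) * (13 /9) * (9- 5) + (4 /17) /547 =961293460 /83691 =11486.22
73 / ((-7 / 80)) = -5840 / 7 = -834.29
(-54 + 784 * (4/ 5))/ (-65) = -2866/ 325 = -8.82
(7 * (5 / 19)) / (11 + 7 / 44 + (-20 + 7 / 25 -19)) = -5500 / 82289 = -0.07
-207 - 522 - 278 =-1007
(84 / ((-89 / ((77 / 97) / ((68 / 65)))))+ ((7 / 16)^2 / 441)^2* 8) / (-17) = 69742486199 / 1655520436224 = 0.04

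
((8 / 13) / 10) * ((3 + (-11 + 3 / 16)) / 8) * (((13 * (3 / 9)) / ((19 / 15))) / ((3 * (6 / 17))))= -2125 / 10944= -0.19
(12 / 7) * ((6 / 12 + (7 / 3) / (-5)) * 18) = 36 / 35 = 1.03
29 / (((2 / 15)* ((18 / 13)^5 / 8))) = 53837485 / 157464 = 341.90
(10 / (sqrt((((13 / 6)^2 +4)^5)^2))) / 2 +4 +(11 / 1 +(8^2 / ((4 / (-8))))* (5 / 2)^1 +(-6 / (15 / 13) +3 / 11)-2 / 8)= -205000160329687927 / 660913112814460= -310.18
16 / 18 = 8 / 9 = 0.89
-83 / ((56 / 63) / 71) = -53037 / 8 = -6629.62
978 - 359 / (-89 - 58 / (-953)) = 83236429 / 84759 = 982.04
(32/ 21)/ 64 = 1/ 42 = 0.02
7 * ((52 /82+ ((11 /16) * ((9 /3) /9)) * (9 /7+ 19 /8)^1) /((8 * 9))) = 162343 /1133568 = 0.14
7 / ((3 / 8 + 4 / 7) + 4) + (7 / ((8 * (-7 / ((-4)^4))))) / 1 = -8472 / 277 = -30.58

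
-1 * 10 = -10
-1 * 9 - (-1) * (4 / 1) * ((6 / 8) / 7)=-60 / 7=-8.57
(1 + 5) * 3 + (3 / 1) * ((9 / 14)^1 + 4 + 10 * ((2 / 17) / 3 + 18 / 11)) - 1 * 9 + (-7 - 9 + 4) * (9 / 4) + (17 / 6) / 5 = 918184 / 19635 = 46.76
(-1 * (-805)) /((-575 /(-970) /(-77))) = -104566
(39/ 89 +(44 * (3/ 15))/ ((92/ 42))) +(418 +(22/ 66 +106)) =16236464/ 30705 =528.79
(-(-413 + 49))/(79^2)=364/6241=0.06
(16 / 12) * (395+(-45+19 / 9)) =12676 / 27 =469.48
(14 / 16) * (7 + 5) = 21 / 2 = 10.50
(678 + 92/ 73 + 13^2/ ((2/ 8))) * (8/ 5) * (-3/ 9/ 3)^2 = 263824/ 9855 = 26.77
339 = 339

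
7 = 7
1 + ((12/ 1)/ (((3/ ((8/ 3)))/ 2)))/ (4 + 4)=11/ 3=3.67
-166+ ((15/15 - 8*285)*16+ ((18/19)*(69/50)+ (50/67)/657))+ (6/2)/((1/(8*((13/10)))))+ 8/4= -765176046571/20909025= -36595.49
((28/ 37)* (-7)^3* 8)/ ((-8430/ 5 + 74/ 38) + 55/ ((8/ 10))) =5839232/ 4542231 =1.29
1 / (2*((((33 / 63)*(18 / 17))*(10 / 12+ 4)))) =119 / 638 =0.19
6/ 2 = 3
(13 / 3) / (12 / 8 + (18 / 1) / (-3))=-26 / 27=-0.96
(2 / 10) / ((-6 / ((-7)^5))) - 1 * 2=16747 / 30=558.23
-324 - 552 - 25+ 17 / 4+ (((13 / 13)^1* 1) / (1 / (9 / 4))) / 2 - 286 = -9453 / 8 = -1181.62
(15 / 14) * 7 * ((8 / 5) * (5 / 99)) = 0.61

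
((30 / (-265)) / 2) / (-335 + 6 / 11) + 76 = 14819045 / 194987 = 76.00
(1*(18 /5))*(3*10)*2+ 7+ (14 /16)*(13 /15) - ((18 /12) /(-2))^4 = 858017 /3840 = 223.44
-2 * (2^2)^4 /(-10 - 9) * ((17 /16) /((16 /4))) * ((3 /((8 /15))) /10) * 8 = 32.21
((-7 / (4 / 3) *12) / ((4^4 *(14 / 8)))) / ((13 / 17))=-153 / 832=-0.18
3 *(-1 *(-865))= 2595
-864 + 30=-834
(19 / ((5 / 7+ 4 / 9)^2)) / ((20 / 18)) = 678699 / 53290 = 12.74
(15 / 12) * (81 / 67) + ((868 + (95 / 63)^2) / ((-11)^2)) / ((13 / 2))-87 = -141187396195 / 1673187516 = -84.38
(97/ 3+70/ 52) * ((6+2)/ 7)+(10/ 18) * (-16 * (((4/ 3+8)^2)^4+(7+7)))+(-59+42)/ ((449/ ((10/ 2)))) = -1234929155836395979/ 2412683091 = -511848887.42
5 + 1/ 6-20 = -89/ 6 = -14.83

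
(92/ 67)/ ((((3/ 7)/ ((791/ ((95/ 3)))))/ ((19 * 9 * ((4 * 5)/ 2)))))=9169272/ 67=136854.81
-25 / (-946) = 25 / 946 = 0.03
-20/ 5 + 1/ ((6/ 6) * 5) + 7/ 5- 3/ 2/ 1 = -39/ 10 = -3.90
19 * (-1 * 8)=-152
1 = 1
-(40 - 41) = 1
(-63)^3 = -250047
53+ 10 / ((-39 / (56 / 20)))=2039 / 39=52.28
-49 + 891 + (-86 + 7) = 763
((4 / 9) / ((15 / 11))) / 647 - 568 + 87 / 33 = -565.36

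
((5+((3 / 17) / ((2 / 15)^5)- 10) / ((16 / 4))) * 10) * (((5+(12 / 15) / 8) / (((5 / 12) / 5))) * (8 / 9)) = 2283565 / 4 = 570891.25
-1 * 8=-8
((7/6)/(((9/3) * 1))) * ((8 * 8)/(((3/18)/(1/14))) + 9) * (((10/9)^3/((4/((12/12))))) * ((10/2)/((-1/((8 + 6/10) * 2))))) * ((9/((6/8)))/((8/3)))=-456875/243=-1880.14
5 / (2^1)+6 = 17 / 2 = 8.50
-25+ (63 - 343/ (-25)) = 1293/ 25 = 51.72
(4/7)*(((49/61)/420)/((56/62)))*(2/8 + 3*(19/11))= 7409/1127280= 0.01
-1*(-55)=55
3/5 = 0.60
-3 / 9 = -1 / 3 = -0.33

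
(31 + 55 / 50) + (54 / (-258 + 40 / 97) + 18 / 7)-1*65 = -26705969 / 874510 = -30.54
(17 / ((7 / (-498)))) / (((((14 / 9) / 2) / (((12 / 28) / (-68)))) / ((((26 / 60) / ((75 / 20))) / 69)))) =3237 / 197225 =0.02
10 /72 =0.14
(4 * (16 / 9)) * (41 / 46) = 1312 / 207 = 6.34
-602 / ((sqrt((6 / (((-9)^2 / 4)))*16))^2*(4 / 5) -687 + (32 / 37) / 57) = 57132810 / 64838359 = 0.88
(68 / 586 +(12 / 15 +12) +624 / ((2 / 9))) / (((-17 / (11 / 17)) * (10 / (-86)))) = 1954739666 / 2116925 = 923.39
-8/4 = -2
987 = 987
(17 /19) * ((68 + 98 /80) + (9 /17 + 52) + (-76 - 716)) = -455767 /760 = -599.69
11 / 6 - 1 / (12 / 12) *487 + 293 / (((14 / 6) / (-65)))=-363187 / 42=-8647.31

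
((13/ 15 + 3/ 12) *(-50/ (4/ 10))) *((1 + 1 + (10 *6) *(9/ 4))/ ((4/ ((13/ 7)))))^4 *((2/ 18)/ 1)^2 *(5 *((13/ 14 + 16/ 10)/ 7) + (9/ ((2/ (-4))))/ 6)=219085604149719775/ 6505519104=33676882.76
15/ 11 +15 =180/ 11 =16.36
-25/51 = -0.49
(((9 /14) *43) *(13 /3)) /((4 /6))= 5031 /28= 179.68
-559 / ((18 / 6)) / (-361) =559 / 1083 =0.52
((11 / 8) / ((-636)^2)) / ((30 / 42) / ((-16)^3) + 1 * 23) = 2464 / 16671580731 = 0.00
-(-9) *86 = 774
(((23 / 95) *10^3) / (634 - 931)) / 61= -4600 / 344223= -0.01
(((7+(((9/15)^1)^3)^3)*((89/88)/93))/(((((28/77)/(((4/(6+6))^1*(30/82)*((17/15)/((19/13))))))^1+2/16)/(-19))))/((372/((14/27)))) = -17908400411083/35217731337890625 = -0.00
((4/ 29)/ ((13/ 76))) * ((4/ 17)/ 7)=1216/ 44863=0.03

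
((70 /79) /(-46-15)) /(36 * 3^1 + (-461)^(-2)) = -14876470 /110606984311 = -0.00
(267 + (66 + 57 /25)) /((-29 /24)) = -201168 /725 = -277.47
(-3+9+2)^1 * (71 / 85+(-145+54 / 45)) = -97216 / 85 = -1143.72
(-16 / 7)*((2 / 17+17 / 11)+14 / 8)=-10212 / 1309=-7.80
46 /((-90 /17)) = -391 /45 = -8.69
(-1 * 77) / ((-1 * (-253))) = -7 / 23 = -0.30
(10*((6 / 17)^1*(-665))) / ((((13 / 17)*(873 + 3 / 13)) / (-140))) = 232750 / 473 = 492.07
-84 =-84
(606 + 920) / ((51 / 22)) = 33572 / 51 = 658.27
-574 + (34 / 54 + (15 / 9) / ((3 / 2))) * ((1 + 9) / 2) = -15263 / 27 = -565.30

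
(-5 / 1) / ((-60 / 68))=5.67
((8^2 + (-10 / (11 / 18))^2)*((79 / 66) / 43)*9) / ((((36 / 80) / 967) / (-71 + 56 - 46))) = -1870699561120 / 171699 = -10895226.89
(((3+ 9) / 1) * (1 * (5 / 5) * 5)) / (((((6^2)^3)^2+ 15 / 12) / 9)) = 0.00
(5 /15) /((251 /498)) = 166 /251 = 0.66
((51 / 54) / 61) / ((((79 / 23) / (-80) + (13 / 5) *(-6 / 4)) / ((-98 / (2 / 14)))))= 2145808 / 796599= 2.69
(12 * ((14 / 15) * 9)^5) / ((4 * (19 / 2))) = 784147392 / 59375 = 13206.69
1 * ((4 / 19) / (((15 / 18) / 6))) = 144 / 95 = 1.52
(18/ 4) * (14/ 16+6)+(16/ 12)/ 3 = 4519/ 144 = 31.38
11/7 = 1.57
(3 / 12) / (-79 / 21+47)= 21 / 3632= 0.01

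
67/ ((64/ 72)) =603/ 8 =75.38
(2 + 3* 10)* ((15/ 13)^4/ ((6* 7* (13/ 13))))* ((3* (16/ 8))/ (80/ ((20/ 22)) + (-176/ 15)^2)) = 45562500/ 1268936669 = 0.04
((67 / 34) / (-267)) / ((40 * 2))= -67 / 726240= -0.00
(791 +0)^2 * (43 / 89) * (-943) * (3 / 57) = -25370738869 / 1691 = -15003393.77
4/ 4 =1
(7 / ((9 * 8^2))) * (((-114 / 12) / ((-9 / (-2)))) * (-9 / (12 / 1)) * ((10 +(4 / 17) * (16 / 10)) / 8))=6517 / 261120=0.02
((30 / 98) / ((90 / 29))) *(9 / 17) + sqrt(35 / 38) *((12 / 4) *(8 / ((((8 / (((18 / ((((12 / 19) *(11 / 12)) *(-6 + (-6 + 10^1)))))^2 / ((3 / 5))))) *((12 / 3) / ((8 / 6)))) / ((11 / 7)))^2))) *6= 96113.18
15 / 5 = 3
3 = 3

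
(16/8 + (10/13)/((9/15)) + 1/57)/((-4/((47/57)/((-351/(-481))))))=-1417285/1520532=-0.93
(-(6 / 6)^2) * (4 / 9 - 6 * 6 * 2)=644 / 9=71.56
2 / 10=1 / 5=0.20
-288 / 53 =-5.43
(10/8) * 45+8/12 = 683/12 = 56.92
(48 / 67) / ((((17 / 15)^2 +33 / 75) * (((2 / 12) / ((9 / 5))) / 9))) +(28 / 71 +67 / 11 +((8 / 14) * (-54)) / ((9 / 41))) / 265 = 375447176749 / 9415458745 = 39.88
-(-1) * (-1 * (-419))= 419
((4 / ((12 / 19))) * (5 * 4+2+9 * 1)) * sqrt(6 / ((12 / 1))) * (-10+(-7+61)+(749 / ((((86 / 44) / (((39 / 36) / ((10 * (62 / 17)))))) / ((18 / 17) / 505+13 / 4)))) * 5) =281291910581 * sqrt(2) / 12507840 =31804.60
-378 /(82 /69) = -13041 /41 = -318.07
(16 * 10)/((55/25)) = 800/11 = 72.73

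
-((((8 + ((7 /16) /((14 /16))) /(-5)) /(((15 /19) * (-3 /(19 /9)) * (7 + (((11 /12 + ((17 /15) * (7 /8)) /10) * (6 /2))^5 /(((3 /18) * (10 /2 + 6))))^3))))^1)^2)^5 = -120648596077059480808878551261356853322636579372569982409232813508432203356990834046252839223861358894024722744515225530383633084476982620720141927119748606197760000000000000000000000000000000000000000000000000000000000000000000000000000000000000000000000000000000000000000000000000000000000000000000000000000000000000000000000000000000000000000000000000000000000000000000000000000000000000000000000000000000000000000000000000000000000000000 /19909208174467407163783614070385532959456065558517788227553593630322381395762557580378369387818480551868527081666357205735744395251896251639420509197242550583120521743527228850940062167587026306137729065499853792549775306578015988628769519031093585786240008813664498452762991908159872114992510784319114131736917009168222799513978929802025636115882365577384171181052221808748623315146956958980633373602562660661785457319127949397869797127893524124933483648489645304469511590050820755706134186748849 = -0.00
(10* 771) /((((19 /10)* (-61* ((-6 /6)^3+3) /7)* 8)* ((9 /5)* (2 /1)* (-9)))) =224875 /250344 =0.90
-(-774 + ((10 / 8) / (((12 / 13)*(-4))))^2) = 28528511 / 36864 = 773.89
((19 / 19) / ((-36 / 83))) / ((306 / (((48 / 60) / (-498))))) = 1 / 82620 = 0.00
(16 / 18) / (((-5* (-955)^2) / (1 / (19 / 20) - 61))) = 9112 / 779781375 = 0.00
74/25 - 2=24/25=0.96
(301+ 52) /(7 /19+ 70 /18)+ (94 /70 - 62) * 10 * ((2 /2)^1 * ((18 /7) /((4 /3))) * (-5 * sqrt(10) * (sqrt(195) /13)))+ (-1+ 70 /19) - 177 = -1264239 /13832+ 1433025 * sqrt(78) /637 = 19776.94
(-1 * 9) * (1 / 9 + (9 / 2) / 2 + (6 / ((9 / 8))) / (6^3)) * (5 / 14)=-3865 / 504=-7.67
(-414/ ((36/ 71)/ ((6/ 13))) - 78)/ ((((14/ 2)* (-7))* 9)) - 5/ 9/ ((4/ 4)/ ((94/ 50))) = -374/ 28665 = -0.01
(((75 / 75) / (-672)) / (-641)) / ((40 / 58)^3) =24389 / 3446016000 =0.00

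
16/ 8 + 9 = 11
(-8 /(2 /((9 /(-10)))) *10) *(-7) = -252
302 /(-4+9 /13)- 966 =-45464 /43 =-1057.30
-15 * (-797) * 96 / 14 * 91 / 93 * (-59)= -146711760 / 31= -4732637.42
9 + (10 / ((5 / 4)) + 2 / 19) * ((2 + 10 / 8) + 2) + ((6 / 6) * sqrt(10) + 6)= sqrt(10) + 2187 / 38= 60.71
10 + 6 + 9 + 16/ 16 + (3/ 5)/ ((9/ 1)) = 391/ 15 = 26.07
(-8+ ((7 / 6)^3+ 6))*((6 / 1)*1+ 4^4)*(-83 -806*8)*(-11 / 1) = -279198073 / 36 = -7755502.03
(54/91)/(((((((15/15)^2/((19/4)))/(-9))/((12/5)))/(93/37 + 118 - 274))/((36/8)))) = 707938461/16835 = 42051.59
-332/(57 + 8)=-332/65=-5.11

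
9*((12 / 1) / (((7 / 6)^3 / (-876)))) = -20435328 / 343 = -59578.22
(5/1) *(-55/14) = -275/14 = -19.64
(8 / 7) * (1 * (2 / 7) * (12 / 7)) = 0.56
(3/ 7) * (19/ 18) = 19/ 42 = 0.45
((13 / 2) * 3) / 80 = 39 / 160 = 0.24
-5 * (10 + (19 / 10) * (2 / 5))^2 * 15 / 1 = -217083 / 25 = -8683.32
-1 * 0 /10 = 0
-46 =-46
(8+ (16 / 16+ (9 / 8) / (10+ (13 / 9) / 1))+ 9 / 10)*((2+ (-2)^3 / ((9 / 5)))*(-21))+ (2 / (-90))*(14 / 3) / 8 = 7136507 / 13905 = 513.23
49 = 49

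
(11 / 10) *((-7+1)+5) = -11 / 10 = -1.10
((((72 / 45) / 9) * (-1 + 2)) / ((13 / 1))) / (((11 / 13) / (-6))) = -0.10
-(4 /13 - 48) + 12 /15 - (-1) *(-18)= 1982 /65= 30.49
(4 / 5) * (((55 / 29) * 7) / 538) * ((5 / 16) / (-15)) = -77 / 187224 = -0.00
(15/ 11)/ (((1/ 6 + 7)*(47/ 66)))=540/ 2021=0.27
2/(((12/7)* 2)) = 7/12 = 0.58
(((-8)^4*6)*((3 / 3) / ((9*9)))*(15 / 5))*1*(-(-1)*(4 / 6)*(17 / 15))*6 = 557056 / 135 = 4126.34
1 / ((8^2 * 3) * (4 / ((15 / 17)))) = 5 / 4352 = 0.00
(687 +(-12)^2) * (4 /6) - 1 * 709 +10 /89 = -13785 /89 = -154.89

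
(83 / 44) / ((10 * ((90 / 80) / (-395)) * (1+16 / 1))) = -6557 / 1683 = -3.90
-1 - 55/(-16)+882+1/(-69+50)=268853/304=884.38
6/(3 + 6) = 2/3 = 0.67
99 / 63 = 1.57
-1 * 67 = -67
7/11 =0.64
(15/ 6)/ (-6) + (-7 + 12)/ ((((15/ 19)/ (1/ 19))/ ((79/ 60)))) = 1/ 45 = 0.02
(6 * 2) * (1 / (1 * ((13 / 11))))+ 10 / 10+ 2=171 / 13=13.15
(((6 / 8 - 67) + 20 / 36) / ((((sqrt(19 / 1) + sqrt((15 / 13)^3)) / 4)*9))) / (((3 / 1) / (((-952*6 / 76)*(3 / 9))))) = 190250060 / (4617*(15*sqrt(195) + 169*sqrt(19))) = 43.55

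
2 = 2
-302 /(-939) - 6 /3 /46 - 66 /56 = -544505 /604716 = -0.90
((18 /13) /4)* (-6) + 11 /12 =-181 /156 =-1.16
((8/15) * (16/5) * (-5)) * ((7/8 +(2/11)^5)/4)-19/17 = -2.98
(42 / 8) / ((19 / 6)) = 63 / 38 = 1.66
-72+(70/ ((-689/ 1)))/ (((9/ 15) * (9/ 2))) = -1340116/ 18603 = -72.04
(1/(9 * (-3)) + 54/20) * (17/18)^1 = 12223/4860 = 2.52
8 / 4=2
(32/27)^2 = 1024/729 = 1.40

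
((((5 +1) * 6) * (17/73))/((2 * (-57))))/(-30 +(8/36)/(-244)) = 111996/45689167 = 0.00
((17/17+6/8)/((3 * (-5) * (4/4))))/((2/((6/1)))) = -7/20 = -0.35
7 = 7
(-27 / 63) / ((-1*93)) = 1 / 217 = 0.00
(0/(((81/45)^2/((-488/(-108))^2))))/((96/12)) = 0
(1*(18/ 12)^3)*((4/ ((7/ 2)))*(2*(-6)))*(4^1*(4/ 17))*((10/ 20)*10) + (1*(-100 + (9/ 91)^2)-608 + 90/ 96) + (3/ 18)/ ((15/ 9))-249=-13219161269/ 11262160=-1173.77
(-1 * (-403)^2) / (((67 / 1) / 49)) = -7958041 / 67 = -118776.73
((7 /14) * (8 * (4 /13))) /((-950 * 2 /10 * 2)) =-4 /1235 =-0.00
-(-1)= 1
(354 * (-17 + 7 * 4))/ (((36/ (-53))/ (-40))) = 687940/ 3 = 229313.33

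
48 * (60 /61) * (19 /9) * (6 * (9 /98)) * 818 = 134282880 /2989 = 44925.69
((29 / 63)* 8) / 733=232 / 46179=0.01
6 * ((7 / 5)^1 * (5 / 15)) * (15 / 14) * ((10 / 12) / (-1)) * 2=-5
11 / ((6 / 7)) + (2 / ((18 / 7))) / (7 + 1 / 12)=6601 / 510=12.94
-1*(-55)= 55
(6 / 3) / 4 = 1 / 2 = 0.50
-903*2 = -1806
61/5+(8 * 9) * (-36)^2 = 466621/5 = 93324.20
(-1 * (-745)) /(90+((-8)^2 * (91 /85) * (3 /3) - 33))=63325 /10669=5.94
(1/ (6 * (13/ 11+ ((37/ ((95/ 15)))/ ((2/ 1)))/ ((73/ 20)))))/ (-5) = -15257/ 907230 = -0.02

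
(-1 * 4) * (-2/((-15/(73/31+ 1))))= -832/465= -1.79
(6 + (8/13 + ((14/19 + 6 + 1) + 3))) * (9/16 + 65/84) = 962207/41496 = 23.19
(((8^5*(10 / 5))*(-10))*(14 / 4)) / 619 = -2293760 / 619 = -3705.59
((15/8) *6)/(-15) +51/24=11/8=1.38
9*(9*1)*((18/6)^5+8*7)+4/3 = 72661/3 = 24220.33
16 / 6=8 / 3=2.67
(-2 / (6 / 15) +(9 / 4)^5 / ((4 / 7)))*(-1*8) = -392863 / 512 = -767.31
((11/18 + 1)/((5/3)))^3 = 24389/27000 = 0.90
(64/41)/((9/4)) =256/369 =0.69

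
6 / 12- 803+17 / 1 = -1571 / 2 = -785.50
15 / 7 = 2.14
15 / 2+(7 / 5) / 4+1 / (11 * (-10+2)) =3449 / 440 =7.84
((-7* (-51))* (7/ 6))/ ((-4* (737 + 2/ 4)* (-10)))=833/ 59000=0.01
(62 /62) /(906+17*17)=1 /1195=0.00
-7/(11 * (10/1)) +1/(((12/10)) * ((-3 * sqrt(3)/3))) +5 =4.46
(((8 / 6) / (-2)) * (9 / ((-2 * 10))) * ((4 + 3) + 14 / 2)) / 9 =7 / 15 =0.47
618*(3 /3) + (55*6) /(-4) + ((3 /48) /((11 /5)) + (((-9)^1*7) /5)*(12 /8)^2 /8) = 936293 /1760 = 531.98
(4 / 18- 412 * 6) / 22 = -11123 / 99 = -112.35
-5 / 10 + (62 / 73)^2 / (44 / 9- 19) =-745975 / 1353566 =-0.55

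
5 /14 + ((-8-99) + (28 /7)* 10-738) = -11265 /14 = -804.64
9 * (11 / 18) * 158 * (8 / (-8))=-869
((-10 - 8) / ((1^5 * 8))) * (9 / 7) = -81 / 28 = -2.89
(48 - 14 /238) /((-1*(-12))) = 815 /204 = 4.00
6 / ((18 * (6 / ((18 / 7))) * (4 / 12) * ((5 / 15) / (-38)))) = -342 / 7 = -48.86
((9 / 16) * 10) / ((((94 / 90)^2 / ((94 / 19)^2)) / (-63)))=-5740875 / 722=-7951.35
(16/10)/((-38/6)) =-24/95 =-0.25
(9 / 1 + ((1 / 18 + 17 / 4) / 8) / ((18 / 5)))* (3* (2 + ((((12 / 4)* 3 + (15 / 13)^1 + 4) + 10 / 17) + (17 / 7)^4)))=1414.37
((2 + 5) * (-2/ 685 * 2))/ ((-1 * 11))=28/ 7535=0.00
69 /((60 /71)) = 1633 /20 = 81.65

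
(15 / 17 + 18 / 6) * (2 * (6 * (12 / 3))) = 3168 / 17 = 186.35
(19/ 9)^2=4.46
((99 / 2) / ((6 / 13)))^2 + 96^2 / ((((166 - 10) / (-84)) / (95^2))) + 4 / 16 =-9313140215 / 208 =-44774712.57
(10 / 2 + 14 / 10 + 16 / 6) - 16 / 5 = 88 / 15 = 5.87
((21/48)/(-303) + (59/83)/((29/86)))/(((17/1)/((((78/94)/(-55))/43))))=-319564739/7350135935120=-0.00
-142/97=-1.46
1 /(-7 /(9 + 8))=-17 /7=-2.43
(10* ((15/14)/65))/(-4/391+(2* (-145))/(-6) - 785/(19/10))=-334305/739927643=-0.00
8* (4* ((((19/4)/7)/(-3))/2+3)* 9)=5820/7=831.43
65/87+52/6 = 273/29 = 9.41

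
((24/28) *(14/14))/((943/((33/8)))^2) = 3267/199191776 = 0.00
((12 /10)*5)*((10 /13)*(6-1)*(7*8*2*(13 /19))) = 33600 /19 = 1768.42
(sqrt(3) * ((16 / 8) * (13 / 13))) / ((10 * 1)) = sqrt(3) / 5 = 0.35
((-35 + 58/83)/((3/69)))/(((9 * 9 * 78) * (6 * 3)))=-1679/242028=-0.01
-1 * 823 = -823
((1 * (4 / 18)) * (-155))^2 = 1186.42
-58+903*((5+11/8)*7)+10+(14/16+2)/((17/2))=5473825/136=40248.71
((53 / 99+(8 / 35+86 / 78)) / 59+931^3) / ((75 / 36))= 8578426551450724 / 22147125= 387338155.70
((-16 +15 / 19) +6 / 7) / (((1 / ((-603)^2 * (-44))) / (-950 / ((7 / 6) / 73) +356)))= -12632292100482912 / 931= -13568519979036.43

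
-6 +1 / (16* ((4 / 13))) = -5.80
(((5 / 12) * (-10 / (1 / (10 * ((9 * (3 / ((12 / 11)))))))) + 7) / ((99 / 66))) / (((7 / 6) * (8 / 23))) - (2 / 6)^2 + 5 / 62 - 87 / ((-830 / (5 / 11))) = -1682.68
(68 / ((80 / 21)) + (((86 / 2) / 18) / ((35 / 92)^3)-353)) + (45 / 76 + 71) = -1614213602 / 7331625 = -220.17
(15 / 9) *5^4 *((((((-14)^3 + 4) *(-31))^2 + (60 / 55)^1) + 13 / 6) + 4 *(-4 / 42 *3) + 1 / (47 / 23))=489569516959203125 / 65142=7515420419379.25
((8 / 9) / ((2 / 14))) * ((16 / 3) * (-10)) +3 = -8879 / 27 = -328.85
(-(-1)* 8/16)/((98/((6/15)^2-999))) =-24971/4900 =-5.10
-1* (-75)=75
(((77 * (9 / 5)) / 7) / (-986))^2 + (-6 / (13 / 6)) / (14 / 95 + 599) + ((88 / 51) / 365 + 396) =519891906097883611 / 1312856662341900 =396.00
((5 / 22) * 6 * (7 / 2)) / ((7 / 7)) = 105 / 22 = 4.77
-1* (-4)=4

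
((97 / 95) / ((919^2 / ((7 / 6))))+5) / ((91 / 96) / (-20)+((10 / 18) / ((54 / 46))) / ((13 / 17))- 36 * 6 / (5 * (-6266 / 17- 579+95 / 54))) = 140844420231085441728 / 17384284304591563837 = 8.10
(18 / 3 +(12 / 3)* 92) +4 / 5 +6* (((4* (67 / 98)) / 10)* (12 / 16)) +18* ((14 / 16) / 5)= 371597 / 980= 379.18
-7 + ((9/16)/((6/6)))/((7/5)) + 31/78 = -6.20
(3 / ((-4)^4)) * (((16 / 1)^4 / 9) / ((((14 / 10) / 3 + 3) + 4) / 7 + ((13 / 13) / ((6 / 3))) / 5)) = 512 / 7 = 73.14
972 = 972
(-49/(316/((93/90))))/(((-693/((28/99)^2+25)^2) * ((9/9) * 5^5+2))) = 13111587992377/281911109996336040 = 0.00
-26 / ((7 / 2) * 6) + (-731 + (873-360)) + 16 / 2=-4436 / 21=-211.24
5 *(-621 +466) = -775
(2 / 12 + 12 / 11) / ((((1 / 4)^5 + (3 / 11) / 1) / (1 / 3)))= 42496 / 27747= 1.53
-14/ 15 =-0.93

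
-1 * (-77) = 77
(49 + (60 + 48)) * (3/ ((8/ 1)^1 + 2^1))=471/ 10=47.10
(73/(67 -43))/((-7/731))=-53363/168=-317.64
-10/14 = -5/7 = -0.71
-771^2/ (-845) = 594441/ 845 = 703.48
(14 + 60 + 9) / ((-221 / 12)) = -4.51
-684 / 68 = -171 / 17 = -10.06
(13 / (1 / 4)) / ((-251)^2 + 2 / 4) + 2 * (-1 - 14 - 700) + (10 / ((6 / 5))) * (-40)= -222185186 / 126003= -1763.33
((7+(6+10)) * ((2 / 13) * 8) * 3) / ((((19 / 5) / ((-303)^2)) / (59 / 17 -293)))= -2494399116960 / 4199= -594045991.18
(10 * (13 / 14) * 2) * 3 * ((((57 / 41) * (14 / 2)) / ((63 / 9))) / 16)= 11115 / 2296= 4.84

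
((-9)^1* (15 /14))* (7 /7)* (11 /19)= -5.58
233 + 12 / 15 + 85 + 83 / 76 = 121559 / 380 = 319.89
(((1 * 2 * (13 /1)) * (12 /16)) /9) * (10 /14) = 65 /42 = 1.55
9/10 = 0.90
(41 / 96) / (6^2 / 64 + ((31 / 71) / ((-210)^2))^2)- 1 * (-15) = 173812977439455 / 11029260613172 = 15.76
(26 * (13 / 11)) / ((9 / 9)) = 338 / 11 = 30.73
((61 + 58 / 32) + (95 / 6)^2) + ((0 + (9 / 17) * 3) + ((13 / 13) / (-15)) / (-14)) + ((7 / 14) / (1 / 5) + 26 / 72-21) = 25443623 / 85680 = 296.96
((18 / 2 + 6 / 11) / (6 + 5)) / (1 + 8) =35 / 363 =0.10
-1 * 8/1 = -8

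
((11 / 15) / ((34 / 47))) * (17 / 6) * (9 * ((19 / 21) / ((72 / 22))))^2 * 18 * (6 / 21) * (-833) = -383912309 / 5040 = -76173.08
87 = 87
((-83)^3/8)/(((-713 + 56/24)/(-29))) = -49745469/17056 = -2916.60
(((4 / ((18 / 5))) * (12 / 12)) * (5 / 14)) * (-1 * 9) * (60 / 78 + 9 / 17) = -1025 / 221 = -4.64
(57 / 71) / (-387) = -19 / 9159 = -0.00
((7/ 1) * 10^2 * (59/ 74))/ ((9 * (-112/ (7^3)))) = -189.91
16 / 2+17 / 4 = 49 / 4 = 12.25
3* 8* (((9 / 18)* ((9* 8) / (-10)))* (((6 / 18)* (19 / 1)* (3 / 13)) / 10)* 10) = -8208 / 65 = -126.28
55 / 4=13.75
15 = 15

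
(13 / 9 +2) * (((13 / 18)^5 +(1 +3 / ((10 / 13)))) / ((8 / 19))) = 28360868909 / 680244480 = 41.69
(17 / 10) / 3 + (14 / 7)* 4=8.57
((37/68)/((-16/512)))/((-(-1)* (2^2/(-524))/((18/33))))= 232656/187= 1244.15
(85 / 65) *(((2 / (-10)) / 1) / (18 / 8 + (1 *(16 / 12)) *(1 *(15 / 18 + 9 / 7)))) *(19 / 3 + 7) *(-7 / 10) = 39984 / 83135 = 0.48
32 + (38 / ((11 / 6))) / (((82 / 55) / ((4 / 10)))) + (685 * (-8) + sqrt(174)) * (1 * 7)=-1571220 / 41 + 7 * sqrt(174)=-38230.10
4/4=1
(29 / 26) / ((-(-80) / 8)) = 0.11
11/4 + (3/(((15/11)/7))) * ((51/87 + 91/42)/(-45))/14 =2.68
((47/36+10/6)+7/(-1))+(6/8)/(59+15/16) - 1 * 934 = -32384039/34524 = -938.02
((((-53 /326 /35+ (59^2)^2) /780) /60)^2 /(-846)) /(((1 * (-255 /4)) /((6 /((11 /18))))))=1737779607201785395259 /142393377581910000000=12.20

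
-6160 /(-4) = 1540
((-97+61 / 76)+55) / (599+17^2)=-3131 / 67488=-0.05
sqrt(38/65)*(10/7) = 2*sqrt(2470)/91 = 1.09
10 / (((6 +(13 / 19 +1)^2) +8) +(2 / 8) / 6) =86640 / 146233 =0.59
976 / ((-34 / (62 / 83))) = -30256 / 1411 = -21.44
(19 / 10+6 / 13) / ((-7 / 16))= -2456 / 455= -5.40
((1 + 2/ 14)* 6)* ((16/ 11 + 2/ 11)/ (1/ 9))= 7776/ 77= 100.99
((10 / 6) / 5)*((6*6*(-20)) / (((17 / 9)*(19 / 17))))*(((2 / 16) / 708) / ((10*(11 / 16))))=-36 / 12331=-0.00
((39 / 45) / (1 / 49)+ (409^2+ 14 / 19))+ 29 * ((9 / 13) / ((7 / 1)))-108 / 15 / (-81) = 2603777945 / 15561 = 167327.16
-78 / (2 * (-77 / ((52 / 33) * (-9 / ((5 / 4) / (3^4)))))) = -1971216 / 4235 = -465.46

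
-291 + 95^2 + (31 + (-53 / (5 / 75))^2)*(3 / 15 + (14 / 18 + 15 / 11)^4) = 13426162.51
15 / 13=1.15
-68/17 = -4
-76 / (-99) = 76 / 99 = 0.77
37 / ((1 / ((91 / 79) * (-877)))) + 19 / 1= -2951358 / 79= -37358.96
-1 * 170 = -170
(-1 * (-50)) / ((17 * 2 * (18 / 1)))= 25 / 306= 0.08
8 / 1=8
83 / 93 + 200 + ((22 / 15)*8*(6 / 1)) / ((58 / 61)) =3707483 / 13485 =274.93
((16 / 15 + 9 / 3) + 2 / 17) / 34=1067 / 8670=0.12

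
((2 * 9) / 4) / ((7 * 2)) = 9 / 28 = 0.32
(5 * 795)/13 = 3975/13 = 305.77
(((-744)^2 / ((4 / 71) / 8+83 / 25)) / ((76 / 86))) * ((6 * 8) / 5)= 4361149440 / 2413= 1807355.76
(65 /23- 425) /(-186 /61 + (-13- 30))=592310 /64607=9.17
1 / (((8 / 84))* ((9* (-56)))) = -1 / 48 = -0.02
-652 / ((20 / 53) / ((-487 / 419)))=4207193 / 2095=2008.21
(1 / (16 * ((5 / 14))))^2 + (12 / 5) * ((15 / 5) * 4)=46129 / 1600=28.83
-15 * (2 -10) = 120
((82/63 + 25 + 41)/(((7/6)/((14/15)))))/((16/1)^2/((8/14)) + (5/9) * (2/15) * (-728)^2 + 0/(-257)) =159/117257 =0.00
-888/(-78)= 148/13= 11.38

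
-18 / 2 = -9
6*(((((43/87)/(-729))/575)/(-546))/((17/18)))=86/6268482675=0.00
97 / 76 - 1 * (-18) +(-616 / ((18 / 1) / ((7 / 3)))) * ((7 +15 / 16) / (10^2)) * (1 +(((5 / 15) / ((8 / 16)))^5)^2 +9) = -44.22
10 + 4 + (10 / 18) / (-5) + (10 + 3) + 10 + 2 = 350 / 9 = 38.89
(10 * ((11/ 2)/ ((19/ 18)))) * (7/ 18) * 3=1155/ 19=60.79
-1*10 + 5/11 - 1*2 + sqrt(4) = -9.55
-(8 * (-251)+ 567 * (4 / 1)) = -260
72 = 72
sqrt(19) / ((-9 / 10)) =-10 * sqrt(19) / 9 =-4.84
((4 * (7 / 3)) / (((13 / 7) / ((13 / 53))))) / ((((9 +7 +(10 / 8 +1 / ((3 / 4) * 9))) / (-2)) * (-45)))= 1568 / 497935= 0.00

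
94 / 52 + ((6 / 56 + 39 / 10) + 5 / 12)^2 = 12255883 / 573300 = 21.38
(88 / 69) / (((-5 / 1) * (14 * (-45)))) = 0.00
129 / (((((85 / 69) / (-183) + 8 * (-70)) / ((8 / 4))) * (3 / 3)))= -0.46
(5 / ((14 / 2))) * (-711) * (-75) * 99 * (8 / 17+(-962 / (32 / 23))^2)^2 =114268469452574131401955875 / 132579328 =861887529348271635.54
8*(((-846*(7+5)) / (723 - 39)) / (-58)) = 1128 / 551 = 2.05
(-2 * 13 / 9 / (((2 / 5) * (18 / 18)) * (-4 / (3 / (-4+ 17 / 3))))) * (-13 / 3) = -169 / 12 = -14.08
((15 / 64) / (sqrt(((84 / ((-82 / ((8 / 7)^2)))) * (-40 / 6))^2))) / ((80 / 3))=2583 / 2621440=0.00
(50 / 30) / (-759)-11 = -25052 / 2277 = -11.00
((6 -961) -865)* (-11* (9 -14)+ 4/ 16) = -100555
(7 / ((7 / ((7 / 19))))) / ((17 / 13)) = 91 / 323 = 0.28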